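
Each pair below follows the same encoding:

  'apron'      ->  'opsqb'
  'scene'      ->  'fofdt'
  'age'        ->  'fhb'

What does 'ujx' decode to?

wit

The output letters match the input read backwards, each shifted +1: apron reversed is norpa. Read the word backwards and shift each letter +1.
Decoding ujx: shift back: u−1=t, j−1=i, x−1=w → tiw; then reverse → wit.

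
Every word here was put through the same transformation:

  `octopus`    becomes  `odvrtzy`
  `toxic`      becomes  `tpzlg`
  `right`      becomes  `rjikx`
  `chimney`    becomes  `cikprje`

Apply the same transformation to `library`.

In octopus: o→o is +0, c→d is +1, t→v is +2, o→r is +3 — the shift increases by 1 each position. The shift increases by 1 at each position, starting from +0: 0, 1, 2, ….
On library: l+0=l, i+1=j, b+2=d, r+3=u, a+4=e, r+5=w, y+6=e.

ljduewe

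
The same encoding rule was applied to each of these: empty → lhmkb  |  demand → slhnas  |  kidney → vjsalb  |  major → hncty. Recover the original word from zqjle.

chief

e(4)→l(11) and m(12)→h(7) fit y≡19x+13 (mod 26); the inverse of 19 mod 26 is 11. This is an affine cipher: with a=0,…,z=25, each position x becomes (19x+13) mod 26.
Reversing it on zqjle: z(25)→11·(25−13)≡2=c; q(16)→11·(16−13)≡7=h; j(9)→11·(9−13)≡8=i; l(11)→11·(11−13)≡4=e; e(4)→11·(4−13)≡5=f (all mod 26).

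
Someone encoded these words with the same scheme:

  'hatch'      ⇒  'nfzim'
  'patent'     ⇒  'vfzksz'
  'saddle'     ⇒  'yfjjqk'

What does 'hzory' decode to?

built

A repeating key of period 3 is used — shifts +6, +5, +6 over and over.
Undoing it on hzory: h−6=b, z−5=u, o−6=i, r−6=l, y−5=t.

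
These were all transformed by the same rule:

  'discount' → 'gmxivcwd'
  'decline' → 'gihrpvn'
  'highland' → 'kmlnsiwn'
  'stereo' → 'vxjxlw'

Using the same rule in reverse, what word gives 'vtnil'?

In discount: d→g is +3, i→m is +4, s→x is +5, c→i is +6 — the shift increases by 1 each position. The shift increases by 1 at each position, starting from +3: 3, 4, 5, ….
Reversing it on vtnil: v−3=s, t−4=p, n−5=i, i−6=c, l−7=e.

spice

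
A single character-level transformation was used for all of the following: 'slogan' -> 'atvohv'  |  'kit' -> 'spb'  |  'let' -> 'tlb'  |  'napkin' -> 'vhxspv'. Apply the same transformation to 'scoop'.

akvvx

The shift depends on letter class: consonant s→a is +8, but vowel o→v is +7. The rule splits by letter class: vowels +7, consonants +8.
On scoop: s(cons)+8=a, c(cons)+8=k, o(vowel)+7=v, o(vowel)+7=v, p(cons)+8=x.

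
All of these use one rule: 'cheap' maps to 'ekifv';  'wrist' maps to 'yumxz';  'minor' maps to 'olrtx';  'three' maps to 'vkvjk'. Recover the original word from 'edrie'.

In cheap: c→e is +2, h→k is +3, e→i is +4, a→f is +5 — the shift increases by 1 each position. Letter i (0-indexed) is shifted by i+2, so successive shifts are 2, 3, 4, ….
Reversing it on edrie: e−2=c, d−3=a, r−4=n, i−5=d, e−6=y.

candy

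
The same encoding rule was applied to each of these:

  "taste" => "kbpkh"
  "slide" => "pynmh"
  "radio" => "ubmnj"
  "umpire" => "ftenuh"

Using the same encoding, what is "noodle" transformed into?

Treating letters as 0–25, the rule is x ↦ 21x + 1 (mod 26).
On noodle: n(13)→21·13+1≡14=o; o(14)→21·14+1≡9=j; o(14)→21·14+1≡9=j; d(3)→21·3+1≡12=m; l(11)→21·11+1≡24=y; e(4)→21·4+1≡7=h (all mod 26).

ojjmyh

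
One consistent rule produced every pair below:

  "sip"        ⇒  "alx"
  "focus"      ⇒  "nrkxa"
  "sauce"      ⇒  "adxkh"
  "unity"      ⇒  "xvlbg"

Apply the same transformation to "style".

abgth

Two shifts are in play — +3 for a/e/i/o/u, +8 for every other letter.
On style: s(cons)+8=a, t(cons)+8=b, y(cons)+8=g, l(cons)+8=t, e(vowel)+3=h.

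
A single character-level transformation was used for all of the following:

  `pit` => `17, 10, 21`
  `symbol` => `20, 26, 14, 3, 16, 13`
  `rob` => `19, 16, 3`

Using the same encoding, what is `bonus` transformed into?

3, 16, 15, 22, 20

p is letter #16 and maps to 17: an offset of 1. The number is (letter's place in the alphabet, a=1) + 1.
For bonus: b=2→3, o=15→16, n=14→15, u=21→22, s=19→20.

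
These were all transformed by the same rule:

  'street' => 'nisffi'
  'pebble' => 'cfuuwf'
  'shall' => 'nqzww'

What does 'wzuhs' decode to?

s(18)→n(13) and t(19)→i(8) fit y≡21x+25 (mod 26); the inverse of 21 mod 26 is 5. This is an affine cipher: with a=0,…,z=25, each position x becomes (21x+25) mod 26.
Reversing it on wzuhs: w(22)→5·(22−25)≡11=l; z(25)→5·(25−25)≡0=a; u(20)→5·(20−25)≡1=b; h(7)→5·(7−25)≡14=o; s(18)→5·(18−25)≡17=r (all mod 26).

labor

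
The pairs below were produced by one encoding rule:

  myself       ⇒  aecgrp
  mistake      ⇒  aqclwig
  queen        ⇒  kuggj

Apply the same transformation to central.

Treating letters as 0–25, the rule is x ↦ 9x + 22 (mod 26).
Applying it to central: c(2)→9·2+22≡14=o; e(4)→9·4+22≡6=g; n(13)→9·13+22≡9=j; t(19)→9·19+22≡11=l; r(17)→9·17+22≡19=t; a(0)→9·0+22≡22=w; l(11)→9·11+22≡17=r (all mod 26).

ogjltwr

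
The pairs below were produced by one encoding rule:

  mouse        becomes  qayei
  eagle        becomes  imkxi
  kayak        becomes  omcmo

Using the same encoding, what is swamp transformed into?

wieyt

Shifts by position in mouse: pos 0: m→q (+4), pos 1: o→a (+12), pos 2: u→y (+4), pos 3: s→e (+12) — repeating every 2. It's a Vigenère-style cipher with numeric key [4,12]: position i shifts by key[i mod 2].
Applying it to swamp: s+4=w, w+12=i, a+4=e, m+12=y, p+4=t.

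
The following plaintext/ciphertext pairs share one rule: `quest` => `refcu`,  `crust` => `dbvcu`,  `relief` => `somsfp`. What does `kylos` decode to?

joker

Shifts by position in quest: pos 0: q→r (+1), pos 1: u→e (+10), pos 2: e→f (+1), pos 3: s→c (+10) — repeating every 2. The shifts repeat in a cycle of length 2: positions 0,1,… shift by +1, +10, then the pattern repeats.
Decoding kylos: k−1=j, y−10=o, l−1=k, o−10=e, s−1=r.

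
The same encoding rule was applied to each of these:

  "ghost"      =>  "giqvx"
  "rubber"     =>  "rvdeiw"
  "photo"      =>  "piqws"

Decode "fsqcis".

frozen

In ghost: g→g is +0, h→i is +1, o→q is +2, s→v is +3 — the shift increases by 1 each position. Letter i (0-indexed) is shifted by i+0, so successive shifts are 0, 1, 2, ….
Undoing it on fsqcis: f−0=f, s−1=r, q−2=o, c−3=z, i−4=e, s−5=n.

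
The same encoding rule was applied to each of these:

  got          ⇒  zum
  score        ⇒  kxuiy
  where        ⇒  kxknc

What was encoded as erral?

fully

The output letters match the input read backwards, each shifted +6: got reversed is tog. The word is reversed, then every letter is shifted forward by 6.
Reversing it on erral: shift back: e−6=y, r−6=l, r−6=l, a−6=u, l−6=f → ylluf; then reverse → fully.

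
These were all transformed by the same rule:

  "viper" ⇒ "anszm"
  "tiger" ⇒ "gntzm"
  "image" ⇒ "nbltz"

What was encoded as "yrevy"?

This is an affine cipher: with a=0,…,z=25, each position x becomes (23x+11) mod 26.
Decoding yrevy: y(24)→17·(24−11)≡13=n; r(17)→17·(17−11)≡24=y; e(4)→17·(4−11)≡11=l; v(21)→17·(21−11)≡14=o; y(24)→17·(24−11)≡13=n (all mod 26).

nylon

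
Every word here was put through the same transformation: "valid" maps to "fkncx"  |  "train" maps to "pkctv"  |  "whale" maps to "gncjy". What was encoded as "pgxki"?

The output letters match the input read backwards, each shifted +2: valid reversed is dilav. The word is reversed, then every letter is shifted forward by 2.
Undoing it on pgxki: shift back: p−2=n, g−2=e, x−2=v, k−2=i, i−2=g → nevig; then reverse → given.

given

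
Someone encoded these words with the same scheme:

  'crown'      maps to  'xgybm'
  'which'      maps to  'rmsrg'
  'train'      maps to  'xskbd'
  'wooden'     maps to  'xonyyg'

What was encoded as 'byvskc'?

sailor

Read the word backwards and shift each letter +10.
Decoding byvskc: shift back: b−10=r, y−10=o, v−10=l, s−10=i, k−10=a, c−10=s → rolias; then reverse → sailor.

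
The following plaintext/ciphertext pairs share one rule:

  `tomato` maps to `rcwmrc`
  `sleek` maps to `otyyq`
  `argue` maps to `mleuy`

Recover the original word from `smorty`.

castle

Each letter's alphabet position (a=0..z=25) is mapped through 3·x+12 mod 26 — an affine cipher.
Decoding smorty: s(18)→9·(18−12)≡2=c; m(12)→9·(12−12)≡0=a; o(14)→9·(14−12)≡18=s; r(17)→9·(17−12)≡19=t; t(19)→9·(19−12)≡11=l; y(24)→9·(24−12)≡4=e (all mod 26).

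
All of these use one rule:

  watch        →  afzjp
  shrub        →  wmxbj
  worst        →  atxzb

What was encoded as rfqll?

Each letter shifts forward by (position + 4), i.e. 4, 5, 6, … — the shift grows by one for each successive letter.
Decoding rfqll: r−4=n, f−5=a, q−6=k, l−7=e, l−8=d.

naked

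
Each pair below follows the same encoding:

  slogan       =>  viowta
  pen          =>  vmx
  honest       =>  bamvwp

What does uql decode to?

Read the word backwards and shift each letter +8.
Decoding uql: shift back: u−8=m, q−8=i, l−8=d → mid; then reverse → dim.

dim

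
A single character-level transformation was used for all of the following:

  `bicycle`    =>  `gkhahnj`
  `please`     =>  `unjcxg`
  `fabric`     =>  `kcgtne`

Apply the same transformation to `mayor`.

Shifts by position in bicycle: pos 0: b→g (+5), pos 1: i→k (+2), pos 2: c→h (+5), pos 3: y→a (+2) — repeating every 2. The shifts repeat in a cycle of length 2: positions 0,1,… shift by +5, +2, then the pattern repeats.
For mayor: m+5=r, a+2=c, y+5=d, o+2=q, r+5=w.

rcdqw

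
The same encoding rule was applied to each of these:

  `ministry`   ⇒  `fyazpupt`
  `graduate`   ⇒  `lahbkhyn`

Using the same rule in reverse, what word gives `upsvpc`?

violin

The output letters match the input read backwards, each shifted +7: ministry reversed is yrtsinim. The word is reversed, then every letter is shifted forward by 7.
Undoing it on upsvpc: shift back: u−7=n, p−7=i, s−7=l, v−7=o, p−7=i, c−7=v → niloiv; then reverse → violin.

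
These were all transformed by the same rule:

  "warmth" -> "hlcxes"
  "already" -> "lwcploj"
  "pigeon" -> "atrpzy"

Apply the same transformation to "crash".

nclds

Compare letters: w→h is +11, a→l is +11, r→c is +11 — a constant shift. Each letter is shifted forward by 11 in the alphabet (a Caesar shift of +11).
For crash: c+11=n, r+11=c, a+11=l, s+11=d, h+11=s.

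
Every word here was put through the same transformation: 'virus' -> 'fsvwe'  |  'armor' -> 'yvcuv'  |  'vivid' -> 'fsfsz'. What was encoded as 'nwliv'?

v(21)→f(5) and i(8)→s(18) fit y≡9x+24 (mod 26); the inverse of 9 mod 26 is 3. This is an affine cipher: with a=0,…,z=25, each position x becomes (9x+24) mod 26.
Undoing it on nwliv: n(13)→3·(13−24)≡19=t; w(22)→3·(22−24)≡20=u; l(11)→3·(11−24)≡13=n; i(8)→3·(8−24)≡4=e; v(21)→3·(21−24)≡17=r (all mod 26).

tuner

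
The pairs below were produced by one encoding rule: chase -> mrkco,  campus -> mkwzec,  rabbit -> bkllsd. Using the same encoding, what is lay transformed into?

vki

Compare letters: c→m is +10, h→r is +10, a→k is +10 — a constant shift. Each letter is shifted forward by 10 in the alphabet (a Caesar shift of +10).
On lay: l+10=v, a+10=k, y+10=i.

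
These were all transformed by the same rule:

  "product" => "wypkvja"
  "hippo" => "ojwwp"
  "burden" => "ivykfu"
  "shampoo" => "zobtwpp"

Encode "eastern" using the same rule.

fbzafyu

The shift depends on letter class: consonant p→w is +7, but vowel o→p is +1. Two shifts are in play — +1 for a/e/i/o/u, +7 for every other letter.
For eastern: e(vowel)+1=f, a(vowel)+1=b, s(cons)+7=z, t(cons)+7=a, e(vowel)+1=f, r(cons)+7=y, n(cons)+7=u.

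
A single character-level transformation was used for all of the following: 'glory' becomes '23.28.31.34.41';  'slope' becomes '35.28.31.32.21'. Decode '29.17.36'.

g is letter #7 and maps to 23: an offset of 16. Letters become their 1-based position plus 16 (so a→17, b→18, …).
Decoding 29.17.36: 29→(29−16)÷1=13=m, 17→(17−16)÷1=1=a, 36→(36−16)÷1=20=t.

mat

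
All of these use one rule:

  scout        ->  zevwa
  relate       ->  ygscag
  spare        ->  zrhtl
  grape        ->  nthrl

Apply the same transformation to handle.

ocufsg

Shifts by position in scout: pos 0: s→z (+7), pos 1: c→e (+2), pos 2: o→v (+7), pos 3: u→w (+2) — repeating every 2. A repeating key of period 2 is used — shifts +7, +2 over and over.
Applying it to handle: h+7=o, a+2=c, n+7=u, d+2=f, l+7=s, e+2=g.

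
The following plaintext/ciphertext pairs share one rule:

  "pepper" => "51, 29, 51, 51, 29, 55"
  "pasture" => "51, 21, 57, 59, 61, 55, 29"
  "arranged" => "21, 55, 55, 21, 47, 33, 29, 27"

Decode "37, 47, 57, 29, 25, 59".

insect

p(#16)→51 and e(#5)→29: differences scale by 2, so n = 2·pos + 19. The formula is n = 2×(alphabet index, a=1) + 19.
Reversing it on 37, 47, 57, 29, 25, 59: 37→(37−19)÷2=9=i, 47→(47−19)÷2=14=n, 57→(57−19)÷2=19=s, 29→(29−19)÷2=5=e, 25→(25−19)÷2=3=c, 59→(59−19)÷2=20=t.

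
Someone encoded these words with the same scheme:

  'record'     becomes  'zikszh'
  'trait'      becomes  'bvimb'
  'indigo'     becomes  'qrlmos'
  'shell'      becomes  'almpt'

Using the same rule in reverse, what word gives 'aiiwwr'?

season

Shifts by position in record: pos 0: r→z (+8), pos 1: e→i (+4), pos 2: c→k (+8), pos 3: o→s (+4) — repeating every 2. The shifts repeat in a cycle of length 2: positions 0,1,… shift by +8, +4, then the pattern repeats.
Reversing it on aiiwwr: a−8=s, i−4=e, i−8=a, w−4=s, w−8=o, r−4=n.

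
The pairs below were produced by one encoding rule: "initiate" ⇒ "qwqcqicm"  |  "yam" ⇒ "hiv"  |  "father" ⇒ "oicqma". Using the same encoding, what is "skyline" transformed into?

bthuqwm

The shift depends on letter class: consonant n→w is +9, but vowel i→q is +8. Two shifts are in play — +8 for a/e/i/o/u, +9 for every other letter.
On skyline: s(cons)+9=b, k(cons)+9=t, y(cons)+9=h, l(cons)+9=u, i(vowel)+8=q, n(cons)+9=w, e(vowel)+8=m.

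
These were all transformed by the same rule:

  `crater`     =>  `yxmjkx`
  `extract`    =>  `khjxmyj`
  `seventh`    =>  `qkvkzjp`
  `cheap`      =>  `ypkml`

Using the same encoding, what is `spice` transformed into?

c(2)→y(24) and r(17)→x(23) fit y≡19x+12 (mod 26); the inverse of 19 mod 26 is 11. Each letter's alphabet position (a=0..z=25) is mapped through 19·x+12 mod 26 — an affine cipher.
For spice: s(18)→19·18+12≡16=q; p(15)→19·15+12≡11=l; i(8)→19·8+12≡8=i; c(2)→19·2+12≡24=y; e(4)→19·4+12≡10=k (all mod 26).

qliyk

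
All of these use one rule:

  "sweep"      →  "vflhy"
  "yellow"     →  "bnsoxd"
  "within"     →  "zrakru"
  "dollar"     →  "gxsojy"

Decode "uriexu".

ribbon

A repeating key of period 3 is used — shifts +3, +9, +7 over and over.
Undoing it on uriexu: u−3=r, r−9=i, i−7=b, e−3=b, x−9=o, u−7=n.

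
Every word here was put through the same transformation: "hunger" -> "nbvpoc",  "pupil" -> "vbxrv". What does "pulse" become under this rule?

vbtbo

In hunger: h→n is +6, u→b is +7, n→v is +8, g→p is +9 — the shift increases by 1 each position. The shift increases by 1 at each position, starting from +6: 6, 7, 8, ….
On pulse: p+6=v, u+7=b, l+8=t, s+9=b, e+10=o.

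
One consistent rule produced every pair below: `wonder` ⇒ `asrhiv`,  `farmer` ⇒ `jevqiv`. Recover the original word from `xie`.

It's a constant shift of +4 (ROT4).
Reversing it on xie: x−4=t, i−4=e, e−4=a.

tea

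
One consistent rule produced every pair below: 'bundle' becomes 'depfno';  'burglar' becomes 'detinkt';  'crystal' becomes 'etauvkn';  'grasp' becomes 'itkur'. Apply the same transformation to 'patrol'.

rkvtyn

Two shifts are in play — +10 for a/e/i/o/u, +2 for every other letter.
On patrol: p(cons)+2=r, a(vowel)+10=k, t(cons)+2=v, r(cons)+2=t, o(vowel)+10=y, l(cons)+2=n.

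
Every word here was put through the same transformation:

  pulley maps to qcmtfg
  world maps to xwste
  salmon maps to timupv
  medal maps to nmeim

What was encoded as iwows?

Shifts by position in pulley: pos 0: p→q (+1), pos 1: u→c (+8), pos 2: l→m (+1), pos 3: l→t (+8) — repeating every 2. It's a Vigenère-style cipher with numeric key [1,8]: position i shifts by key[i mod 2].
Decoding iwows: i−1=h, w−8=o, o−1=n, w−8=o, s−1=r.

honor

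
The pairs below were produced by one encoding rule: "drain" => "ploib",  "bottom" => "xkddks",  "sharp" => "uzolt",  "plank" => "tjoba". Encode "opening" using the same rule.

ktybibq

d(3)→p(15) and r(17)→l(11) fit y≡9x+14 (mod 26); the inverse of 9 mod 26 is 3. Each letter's alphabet position (a=0..z=25) is mapped through 9·x+14 mod 26 — an affine cipher.
Applying it to opening: o(14)→9·14+14≡10=k; p(15)→9·15+14≡19=t; e(4)→9·4+14≡24=y; n(13)→9·13+14≡1=b; i(8)→9·8+14≡8=i; n(13)→9·13+14≡1=b; g(6)→9·6+14≡16=q (all mod 26).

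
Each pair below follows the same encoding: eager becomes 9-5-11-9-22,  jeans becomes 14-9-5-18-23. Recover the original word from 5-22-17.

arm

e is letter #5 and maps to 9: an offset of 4. Each letter is replaced by its alphabet position (a=1..z=26) + 4.
Undoing it on 5-22-17: 5→(5−4)÷1=1=a, 22→(22−4)÷1=18=r, 17→(17−4)÷1=13=m.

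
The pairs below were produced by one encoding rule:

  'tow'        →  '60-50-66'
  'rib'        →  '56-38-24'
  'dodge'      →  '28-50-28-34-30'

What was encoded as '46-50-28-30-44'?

model

Each letter becomes 2×(its alphabet position, a=1..z=26) + 20.
Reversing it on 46-50-28-30-44: 46→(46−20)÷2=13=m, 50→(50−20)÷2=15=o, 28→(28−20)÷2=4=d, 30→(30−20)÷2=5=e, 44→(44−20)÷2=12=l.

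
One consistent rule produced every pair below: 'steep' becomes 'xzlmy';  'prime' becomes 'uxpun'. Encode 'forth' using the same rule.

Each letter shifts forward by (position + 5), i.e. 5, 6, 7, … — the shift grows by one for each successive letter.
For forth: f+5=k, o+6=u, r+7=y, t+8=b, h+9=q.

kuybq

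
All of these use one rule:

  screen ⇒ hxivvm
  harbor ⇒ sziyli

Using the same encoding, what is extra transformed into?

Letters are reflected about the middle of the alphabet (position → 25−position): Atbash.
On extra: e↔v, x↔c, t↔g, r↔i, a↔z.

vcgiz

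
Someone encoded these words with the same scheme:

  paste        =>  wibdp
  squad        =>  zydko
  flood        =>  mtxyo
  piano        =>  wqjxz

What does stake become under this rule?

zbjup

In paste: p→w is +7, a→i is +8, s→b is +9, t→d is +10 — the shift increases by 1 each position. Letter i (0-indexed) is shifted by i+7, so successive shifts are 7, 8, 9, ….
On stake: s+7=z, t+8=b, a+9=j, k+10=u, e+11=p.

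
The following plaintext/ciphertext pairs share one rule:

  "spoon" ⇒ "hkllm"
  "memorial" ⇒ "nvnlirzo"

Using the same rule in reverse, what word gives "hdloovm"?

This is the alphabet-reversal cipher (Atbash): a becomes z, b becomes y, etc.
Reversing it on hdloovm: h↔s, d↔w, l↔o, o↔l, o↔l, v↔e, m↔n.

swollen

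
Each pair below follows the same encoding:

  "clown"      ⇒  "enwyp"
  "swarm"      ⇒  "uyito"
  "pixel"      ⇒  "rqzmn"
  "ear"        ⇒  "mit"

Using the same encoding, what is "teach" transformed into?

The shift depends on letter class: consonant c→e is +2, but vowel o→w is +8. The rule splits by letter class: vowels +8, consonants +2.
For teach: t(cons)+2=v, e(vowel)+8=m, a(vowel)+8=i, c(cons)+2=e, h(cons)+2=j.

vmiej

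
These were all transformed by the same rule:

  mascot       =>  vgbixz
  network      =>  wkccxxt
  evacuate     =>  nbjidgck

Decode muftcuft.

Shifts by position in mascot: pos 0: m→v (+9), pos 1: a→g (+6), pos 2: s→b (+9), pos 3: c→i (+6) — repeating every 2. A repeating key of period 2 is used — shifts +9, +6 over and over.
Undoing it on muftcuft: m−9=d, u−6=o, f−9=w, t−6=n, c−9=t, u−6=o, f−9=w, t−6=n.

downtown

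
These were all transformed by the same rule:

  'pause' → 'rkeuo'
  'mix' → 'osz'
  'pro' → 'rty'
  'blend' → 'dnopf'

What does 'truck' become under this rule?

vteem

Vowels shift forward by 10 and consonants shift forward by 2.
For truck: t(cons)+2=v, r(cons)+2=t, u(vowel)+10=e, c(cons)+2=e, k(cons)+2=m.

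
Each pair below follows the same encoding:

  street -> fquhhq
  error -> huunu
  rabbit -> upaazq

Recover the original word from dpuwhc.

garden

s(18)→f(5) and t(19)→q(16) fit y≡11x+15 (mod 26); the inverse of 11 mod 26 is 19. Treating letters as 0–25, the rule is x ↦ 11x + 15 (mod 26).
Undoing it on dpuwhc: d(3)→19·(3−15)≡6=g; p(15)→19·(15−15)≡0=a; u(20)→19·(20−15)≡17=r; w(22)→19·(22−15)≡3=d; h(7)→19·(7−15)≡4=e; c(2)→19·(2−15)≡13=n (all mod 26).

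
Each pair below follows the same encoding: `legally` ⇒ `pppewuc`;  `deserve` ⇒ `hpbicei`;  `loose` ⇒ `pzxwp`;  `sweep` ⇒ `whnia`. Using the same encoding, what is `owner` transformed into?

shwic

Shifts by position in legally: pos 0: l→p (+4), pos 1: e→p (+11), pos 2: g→p (+9), pos 3: a→e (+4), pos 4: l→w (+11), pos 5: l→u (+9) — repeating every 3. It's a Vigenère-style cipher with numeric key [4,11,9]: position i shifts by key[i mod 3].
On owner: o+4=s, w+11=h, n+9=w, e+4=i, r+11=c.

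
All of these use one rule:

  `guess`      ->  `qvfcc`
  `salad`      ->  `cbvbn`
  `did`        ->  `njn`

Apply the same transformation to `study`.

cdvni

The rule splits by letter class: vowels +1, consonants +10.
On study: s(cons)+10=c, t(cons)+10=d, u(vowel)+1=v, d(cons)+10=n, y(cons)+10=i.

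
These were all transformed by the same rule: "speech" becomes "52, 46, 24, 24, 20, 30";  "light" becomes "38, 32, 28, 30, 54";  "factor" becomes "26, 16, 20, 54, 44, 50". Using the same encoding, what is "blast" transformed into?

Each letter becomes 2×(its alphabet position, a=1..z=26) + 14.
Applying it to blast: b=2→18, l=12→38, a=1→16, s=19→52, t=20→54.

18, 38, 16, 52, 54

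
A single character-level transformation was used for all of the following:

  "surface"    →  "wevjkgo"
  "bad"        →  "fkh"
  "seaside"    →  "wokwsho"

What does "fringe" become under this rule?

Two shifts are in play — +10 for a/e/i/o/u, +4 for every other letter.
For fringe: f(cons)+4=j, r(cons)+4=v, i(vowel)+10=s, n(cons)+4=r, g(cons)+4=k, e(vowel)+10=o.

jvsrko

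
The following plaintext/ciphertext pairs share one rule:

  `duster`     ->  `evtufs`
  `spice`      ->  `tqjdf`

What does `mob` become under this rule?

npc

Compare letters: d→e is +1, u→v is +1, s→t is +1 — a constant shift. This is a Caesar cipher with shift 1.
For mob: m+1=n, o+1=p, b+1=c.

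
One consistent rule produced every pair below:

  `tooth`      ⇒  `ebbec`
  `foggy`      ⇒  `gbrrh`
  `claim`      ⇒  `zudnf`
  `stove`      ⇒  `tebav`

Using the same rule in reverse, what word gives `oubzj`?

block

t(19)→e(4) and o(14)→b(1) fit y≡11x+3 (mod 26); the inverse of 11 mod 26 is 19. This is an affine cipher: with a=0,…,z=25, each position x becomes (11x+3) mod 26.
Decoding oubzj: o(14)→19·(14−3)≡1=b; u(20)→19·(20−3)≡11=l; b(1)→19·(1−3)≡14=o; z(25)→19·(25−3)≡2=c; j(9)→19·(9−3)≡10=k (all mod 26).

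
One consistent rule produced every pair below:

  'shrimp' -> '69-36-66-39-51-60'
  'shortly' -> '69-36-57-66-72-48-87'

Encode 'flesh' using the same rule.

s(#19)→69 and h(#8)→36: differences scale by 3, so n = 3·pos + 12. The formula is n = 3×(alphabet index, a=1) + 12.
Applying it to flesh: f=6→30, l=12→48, e=5→27, s=19→69, h=8→36.

30-48-27-69-36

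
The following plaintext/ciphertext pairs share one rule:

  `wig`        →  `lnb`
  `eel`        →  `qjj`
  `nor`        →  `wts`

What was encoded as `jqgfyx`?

stable

The output letters match the input read backwards, each shifted +5: wig reversed is giw. Read the word backwards and shift each letter +5.
Decoding jqgfyx: shift back: j−5=e, q−5=l, g−5=b, f−5=a, y−5=t, x−5=s → elbats; then reverse → stable.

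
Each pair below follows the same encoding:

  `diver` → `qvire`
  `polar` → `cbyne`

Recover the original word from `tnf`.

gas

Compare letters: d→q is +13, i→v is +13, v→i is +13 — a constant shift. Every letter moves 13 places later in the alphabet, wrapping around z→a.
Decoding tnf: t−13=g, n−13=a, f−13=s.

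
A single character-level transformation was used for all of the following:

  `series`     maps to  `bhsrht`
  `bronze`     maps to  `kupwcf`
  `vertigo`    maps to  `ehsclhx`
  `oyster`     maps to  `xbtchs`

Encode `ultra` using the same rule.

douad

Shifts by position in series: pos 0: s→b (+9), pos 1: e→h (+3), pos 2: r→s (+1), pos 3: i→r (+9), pos 4: e→h (+3), pos 5: s→t (+1) — repeating every 3. The shifts repeat in a cycle of length 3: positions 0,1,… shift by +9, +3, +1, then the pattern repeats.
For ultra: u+9=d, l+3=o, t+1=u, r+9=a, a+3=d.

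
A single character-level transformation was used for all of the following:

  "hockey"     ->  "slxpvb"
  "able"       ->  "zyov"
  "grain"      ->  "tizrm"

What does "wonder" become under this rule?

dlmwvi

Each pair mirrors across the alphabet (h↔s, o↔l, c↔x): positions sum to 25. Each letter is replaced by its mirror in the alphabet: a↔z, b↔y, c↔x, and so on (the Atbash cipher).
For wonder: w↔d, o↔l, n↔m, d↔w, e↔v, r↔i.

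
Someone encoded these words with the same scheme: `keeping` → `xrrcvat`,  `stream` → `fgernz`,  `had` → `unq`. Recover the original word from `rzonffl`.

embassy

Compare letters: k→x is +13, e→r is +13, e→r is +13 — a constant shift. Each letter is shifted forward by 13 in the alphabet (a Caesar shift of +13).
Reversing it on rzonffl: r−13=e, z−13=m, o−13=b, n−13=a, f−13=s, f−13=s, l−13=y.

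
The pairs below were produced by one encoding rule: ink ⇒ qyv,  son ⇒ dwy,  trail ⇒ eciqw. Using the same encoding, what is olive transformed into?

The shift depends on letter class: consonant n→y is +11, but vowel i→q is +8. Two shifts are in play — +8 for a/e/i/o/u, +11 for every other letter.
Applying it to olive: o(vowel)+8=w, l(cons)+11=w, i(vowel)+8=q, v(cons)+11=g, e(vowel)+8=m.

wwqgm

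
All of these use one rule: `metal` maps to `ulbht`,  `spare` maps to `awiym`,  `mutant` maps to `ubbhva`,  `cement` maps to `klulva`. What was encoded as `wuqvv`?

onion

Shifts by position in metal: pos 0: m→u (+8), pos 1: e→l (+7), pos 2: t→b (+8), pos 3: a→h (+7) — repeating every 2. It's a Vigenère-style cipher with numeric key [8,7]: position i shifts by key[i mod 2].
Decoding wuqvv: w−8=o, u−7=n, q−8=i, v−7=o, v−8=n.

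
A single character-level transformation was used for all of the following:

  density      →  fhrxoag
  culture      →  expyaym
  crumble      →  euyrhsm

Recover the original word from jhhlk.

In density: d→f is +2, e→h is +3, n→r is +4, s→x is +5 — the shift increases by 1 each position. The shift increases by 1 at each position, starting from +2: 2, 3, 4, ….
Decoding jhhlk: j−2=h, h−3=e, h−4=d, l−5=g, k−6=e.

hedge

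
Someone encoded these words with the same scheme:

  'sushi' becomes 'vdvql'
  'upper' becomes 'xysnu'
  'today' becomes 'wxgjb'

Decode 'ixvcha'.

A repeating key of period 2 is used — shifts +3, +9 over and over.
Reversing it on ixvcha: i−3=f, x−9=o, v−3=s, c−9=t, h−3=e, a−9=r.

foster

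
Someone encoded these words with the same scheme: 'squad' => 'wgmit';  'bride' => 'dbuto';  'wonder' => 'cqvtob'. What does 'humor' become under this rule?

zmaqb

This is an affine cipher: with a=0,…,z=25, each position x becomes (21x+8) mod 26.
For humor: h(7)→21·7+8≡25=z; u(20)→21·20+8≡12=m; m(12)→21·12+8≡0=a; o(14)→21·14+8≡16=q; r(17)→21·17+8≡1=b (all mod 26).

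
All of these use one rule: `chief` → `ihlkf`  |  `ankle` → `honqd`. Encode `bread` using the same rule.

gdhue

The output letters match the input read backwards, each shifted +3: chief reversed is feihc. The word is reversed, then every letter is shifted forward by 3.
On bread: reverse → daerb; then shift: d+3=g, a+3=d, e+3=h, r+3=u, b+3=e.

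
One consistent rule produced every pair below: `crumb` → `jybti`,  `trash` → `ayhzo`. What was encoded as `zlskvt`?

It's a constant shift of +7 (ROT7).
Undoing it on zlskvt: z−7=s, l−7=e, s−7=l, k−7=d, v−7=o, t−7=m.

seldom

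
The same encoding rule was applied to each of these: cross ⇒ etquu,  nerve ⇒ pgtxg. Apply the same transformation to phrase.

rjtcug

Compare letters: c→e is +2, r→t is +2, o→q is +2 — a constant shift. This is a Caesar cipher with shift 2.
Applying it to phrase: p+2=r, h+2=j, r+2=t, a+2=c, s+2=u, e+2=g.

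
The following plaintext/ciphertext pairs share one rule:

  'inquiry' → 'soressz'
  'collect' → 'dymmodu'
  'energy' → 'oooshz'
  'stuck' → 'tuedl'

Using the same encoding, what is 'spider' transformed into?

The shift depends on letter class: consonant n→o is +1, but vowel i→s is +10. Vowels shift forward by 10 and consonants shift forward by 1.
On spider: s(cons)+1=t, p(cons)+1=q, i(vowel)+10=s, d(cons)+1=e, e(vowel)+10=o, r(cons)+1=s.

tqseos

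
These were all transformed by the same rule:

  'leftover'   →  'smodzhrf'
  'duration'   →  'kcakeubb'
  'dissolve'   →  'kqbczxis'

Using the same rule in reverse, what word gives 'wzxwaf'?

prompt

The shift increases by 1 at each position, starting from +7: 7, 8, 9, ….
Reversing it on wzxwaf: w−7=p, z−8=r, x−9=o, w−10=m, a−11=p, f−12=t.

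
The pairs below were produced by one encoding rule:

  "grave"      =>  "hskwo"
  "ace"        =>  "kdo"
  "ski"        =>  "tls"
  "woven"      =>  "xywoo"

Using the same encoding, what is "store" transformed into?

Vowels shift forward by 10 and consonants shift forward by 1.
On store: s(cons)+1=t, t(cons)+1=u, o(vowel)+10=y, r(cons)+1=s, e(vowel)+10=o.

tuyso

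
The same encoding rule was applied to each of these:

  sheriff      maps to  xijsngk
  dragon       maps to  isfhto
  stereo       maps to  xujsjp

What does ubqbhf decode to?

palace

Shifts by position in sheriff: pos 0: s→x (+5), pos 1: h→i (+1), pos 2: e→j (+5), pos 3: r→s (+1) — repeating every 2. The shifts repeat in a cycle of length 2: positions 0,1,… shift by +5, +1, then the pattern repeats.
Reversing it on ubqbhf: u−5=p, b−1=a, q−5=l, b−1=a, h−5=c, f−1=e.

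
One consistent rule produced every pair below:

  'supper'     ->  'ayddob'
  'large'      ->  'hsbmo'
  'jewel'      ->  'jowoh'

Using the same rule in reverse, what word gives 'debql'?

s(18)→a(0) and u(20)→y(24) fit y≡25x+18 (mod 26); the inverse of 25 mod 26 is 25. Each letter's alphabet position (a=0..z=25) is mapped through 25·x+18 mod 26 — an affine cipher.
Reversing it on debql: d(3)→25·(3−18)≡15=p; e(4)→25·(4−18)≡14=o; b(1)→25·(1−18)≡17=r; q(16)→25·(16−18)≡2=c; l(11)→25·(11−18)≡7=h (all mod 26).

porch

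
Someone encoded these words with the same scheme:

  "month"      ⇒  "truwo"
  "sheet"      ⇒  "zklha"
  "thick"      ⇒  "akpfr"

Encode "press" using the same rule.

wulvz

Shifts by position in month: pos 0: m→t (+7), pos 1: o→r (+3), pos 2: n→u (+7), pos 3: t→w (+3) — repeating every 2. A repeating key of period 2 is used — shifts +7, +3 over and over.
Applying it to press: p+7=w, r+3=u, e+7=l, s+3=v, s+7=z.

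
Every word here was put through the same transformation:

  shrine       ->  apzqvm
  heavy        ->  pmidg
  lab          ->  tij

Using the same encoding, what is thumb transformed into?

bpcuj

Compare letters: s→a is +8, h→p is +8, r→z is +8 — a constant shift. Each letter is shifted forward by 8 in the alphabet (a Caesar shift of +8).
For thumb: t+8=b, h+8=p, u+8=c, m+8=u, b+8=j.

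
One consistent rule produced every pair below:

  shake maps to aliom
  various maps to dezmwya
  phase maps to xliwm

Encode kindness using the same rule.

smvhviaw

Shifts by position in shake: pos 0: s→a (+8), pos 1: h→l (+4), pos 2: a→i (+8), pos 3: k→o (+4) — repeating every 2. It's a Vigenère-style cipher with numeric key [8,4]: position i shifts by key[i mod 2].
Applying it to kindness: k+8=s, i+4=m, n+8=v, d+4=h, n+8=v, e+4=i, s+8=a, s+4=w.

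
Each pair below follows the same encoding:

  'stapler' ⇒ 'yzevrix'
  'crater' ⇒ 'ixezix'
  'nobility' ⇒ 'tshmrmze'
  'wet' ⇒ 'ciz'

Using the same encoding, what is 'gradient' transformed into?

The shift depends on letter class: consonant s→y is +6, but vowel a→e is +4. Two shifts are in play — +4 for a/e/i/o/u, +6 for every other letter.
For gradient: g(cons)+6=m, r(cons)+6=x, a(vowel)+4=e, d(cons)+6=j, i(vowel)+4=m, e(vowel)+4=i, n(cons)+6=t, t(cons)+6=z.

mxejmitz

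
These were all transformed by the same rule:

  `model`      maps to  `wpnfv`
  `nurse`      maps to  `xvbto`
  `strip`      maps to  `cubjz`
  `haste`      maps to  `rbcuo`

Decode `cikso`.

The shifts repeat in a cycle of length 2: positions 0,1,… shift by +10, +1, then the pattern repeats.
Reversing it on cikso: c−10=s, i−1=h, k−10=a, s−1=r, o−10=e.

share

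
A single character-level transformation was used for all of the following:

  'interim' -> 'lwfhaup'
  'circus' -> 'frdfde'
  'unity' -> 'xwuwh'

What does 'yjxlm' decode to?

Shifts by position in interim: pos 0: i→l (+3), pos 1: n→w (+9), pos 2: t→f (+12), pos 3: e→h (+3), pos 4: r→a (+9), pos 5: i→u (+12) — repeating every 3. The shifts repeat in a cycle of length 3: positions 0,1,… shift by +3, +9, +12, then the pattern repeats.
Reversing it on yjxlm: y−3=v, j−9=a, x−12=l, l−3=i, m−9=d.

valid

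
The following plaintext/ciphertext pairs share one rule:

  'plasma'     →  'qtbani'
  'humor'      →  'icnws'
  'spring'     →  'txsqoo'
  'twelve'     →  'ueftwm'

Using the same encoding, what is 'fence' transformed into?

gmokf

A repeating key of period 2 is used — shifts +1, +8 over and over.
Applying it to fence: f+1=g, e+8=m, n+1=o, c+8=k, e+1=f.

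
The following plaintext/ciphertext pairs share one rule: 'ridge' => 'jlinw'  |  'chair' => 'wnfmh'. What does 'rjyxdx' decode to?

The word is reversed, then every letter is shifted forward by 5.
Decoding rjyxdx: shift back: r−5=m, j−5=e, y−5=t, x−5=s, d−5=y, x−5=s → metsys; then reverse → system.

system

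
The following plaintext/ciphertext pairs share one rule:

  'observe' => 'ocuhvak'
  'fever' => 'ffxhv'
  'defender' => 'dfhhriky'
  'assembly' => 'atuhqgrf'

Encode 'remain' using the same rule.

Letter i (0-indexed) is shifted by i+0, so successive shifts are 0, 1, 2, ….
For remain: r+0=r, e+1=f, m+2=o, a+3=d, i+4=m, n+5=s.

rfodms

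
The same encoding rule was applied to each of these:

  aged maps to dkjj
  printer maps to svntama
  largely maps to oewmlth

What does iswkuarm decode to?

In aged: a→d is +3, g→k is +4, e→j is +5, d→j is +6 — the shift increases by 1 each position. The shift increases by 1 at each position, starting from +3: 3, 4, 5, ….
Undoing it on iswkuarm: i−3=f, s−4=o, w−5=r, k−6=e, u−7=n, a−8=s, r−9=i, m−10=c.

forensic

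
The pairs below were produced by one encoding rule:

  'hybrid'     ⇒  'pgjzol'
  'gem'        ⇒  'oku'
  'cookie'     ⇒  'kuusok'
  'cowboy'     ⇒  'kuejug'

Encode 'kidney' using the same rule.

The rule splits by letter class: vowels +6, consonants +8.
For kidney: k(cons)+8=s, i(vowel)+6=o, d(cons)+8=l, n(cons)+8=v, e(vowel)+6=k, y(cons)+8=g.

solvkg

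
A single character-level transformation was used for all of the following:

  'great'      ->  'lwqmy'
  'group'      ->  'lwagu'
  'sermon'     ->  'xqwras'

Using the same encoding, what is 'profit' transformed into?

uwakuy

The shift depends on letter class: consonant g→l is +5, but vowel e→q is +12. The rule splits by letter class: vowels +12, consonants +5.
Applying it to profit: p(cons)+5=u, r(cons)+5=w, o(vowel)+12=a, f(cons)+5=k, i(vowel)+12=u, t(cons)+5=y.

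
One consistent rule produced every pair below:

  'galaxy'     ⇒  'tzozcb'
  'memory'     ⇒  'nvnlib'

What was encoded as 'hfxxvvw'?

succeed

This is the alphabet-reversal cipher (Atbash): a becomes z, b becomes y, etc.
Reversing it on hfxxvvw: h↔s, f↔u, x↔c, x↔c, v↔e, v↔e, w↔d.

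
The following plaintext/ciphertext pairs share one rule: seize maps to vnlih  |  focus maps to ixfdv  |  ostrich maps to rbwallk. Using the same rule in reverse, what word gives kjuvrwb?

harmony

Shifts by position in seize: pos 0: s→v (+3), pos 1: e→n (+9), pos 2: i→l (+3), pos 3: z→i (+9) — repeating every 2. The shifts repeat in a cycle of length 2: positions 0,1,… shift by +3, +9, then the pattern repeats.
Decoding kjuvrwb: k−3=h, j−9=a, u−3=r, v−9=m, r−3=o, w−9=n, b−3=y.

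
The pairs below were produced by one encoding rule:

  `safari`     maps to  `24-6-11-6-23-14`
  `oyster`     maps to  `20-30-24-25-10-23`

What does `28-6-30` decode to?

s is letter #19 and maps to 24: an offset of 5. The number is (letter's place in the alphabet, a=1) + 5.
Undoing it on 28-6-30: 28→(28−5)÷1=23=w, 6→(6−5)÷1=1=a, 30→(30−5)÷1=25=y.

way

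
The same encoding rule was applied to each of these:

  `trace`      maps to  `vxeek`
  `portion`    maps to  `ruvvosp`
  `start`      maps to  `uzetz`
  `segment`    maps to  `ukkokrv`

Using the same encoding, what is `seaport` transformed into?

ukeruvv

Shifts by position in trace: pos 0: t→v (+2), pos 1: r→x (+6), pos 2: a→e (+4), pos 3: c→e (+2), pos 4: e→k (+6) — repeating every 3. A repeating key of period 3 is used — shifts +2, +6, +4 over and over.
Applying it to seaport: s+2=u, e+6=k, a+4=e, p+2=r, o+6=u, r+4=v, t+2=v.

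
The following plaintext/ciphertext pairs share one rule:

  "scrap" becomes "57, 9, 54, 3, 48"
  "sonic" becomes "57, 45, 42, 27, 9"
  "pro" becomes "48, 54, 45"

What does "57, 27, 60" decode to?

With a=1..z=26, the number is 3·pos.
Reversing it on 57, 27, 60: 57→(57−0)÷3=19=s, 27→(27−0)÷3=9=i, 60→(60−0)÷3=20=t.

sit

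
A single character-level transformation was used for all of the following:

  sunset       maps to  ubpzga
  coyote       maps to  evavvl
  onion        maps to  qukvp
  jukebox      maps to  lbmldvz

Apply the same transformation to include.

Shifts by position in sunset: pos 0: s→u (+2), pos 1: u→b (+7), pos 2: n→p (+2), pos 3: s→z (+7) — repeating every 2. A repeating key of period 2 is used — shifts +2, +7 over and over.
For include: i+2=k, n+7=u, c+2=e, l+7=s, u+2=w, d+7=k, e+2=g.

kueswkg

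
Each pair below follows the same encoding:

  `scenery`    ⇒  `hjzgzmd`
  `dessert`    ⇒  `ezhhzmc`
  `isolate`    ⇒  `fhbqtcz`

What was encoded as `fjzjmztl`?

s(18)→h(7) and c(2)→j(9) fit y≡21x+19 (mod 26); the inverse of 21 mod 26 is 5. This is an affine cipher: with a=0,…,z=25, each position x becomes (21x+19) mod 26.
Undoing it on fjzjmztl: f(5)→5·(5−19)≡8=i; j(9)→5·(9−19)≡2=c; z(25)→5·(25−19)≡4=e; j(9)→5·(9−19)≡2=c; m(12)→5·(12−19)≡17=r; z(25)→5·(25−19)≡4=e; t(19)→5·(19−19)≡0=a; l(11)→5·(11−19)≡12=m (all mod 26).

icecream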